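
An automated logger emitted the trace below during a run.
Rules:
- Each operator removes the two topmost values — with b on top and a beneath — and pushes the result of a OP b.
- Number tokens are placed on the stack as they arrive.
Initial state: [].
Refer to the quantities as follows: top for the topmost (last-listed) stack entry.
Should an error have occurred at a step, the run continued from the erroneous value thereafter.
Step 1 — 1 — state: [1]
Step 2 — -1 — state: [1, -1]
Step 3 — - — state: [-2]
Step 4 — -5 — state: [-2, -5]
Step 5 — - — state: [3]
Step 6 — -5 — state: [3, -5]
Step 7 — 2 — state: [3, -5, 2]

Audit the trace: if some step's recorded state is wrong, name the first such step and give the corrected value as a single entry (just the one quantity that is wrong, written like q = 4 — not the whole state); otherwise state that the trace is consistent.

Recomputing the run from the initial state:
step 1: [1]
step 2: [1, -1]
step 3: [2]
step 4: [2, -5]
step 5: [7]
step 6: [7, -5]
step 7: [7, -5, 2]
The first disagreement with the trace is at step 3, where the value should be top = 2.

step 3, top = 2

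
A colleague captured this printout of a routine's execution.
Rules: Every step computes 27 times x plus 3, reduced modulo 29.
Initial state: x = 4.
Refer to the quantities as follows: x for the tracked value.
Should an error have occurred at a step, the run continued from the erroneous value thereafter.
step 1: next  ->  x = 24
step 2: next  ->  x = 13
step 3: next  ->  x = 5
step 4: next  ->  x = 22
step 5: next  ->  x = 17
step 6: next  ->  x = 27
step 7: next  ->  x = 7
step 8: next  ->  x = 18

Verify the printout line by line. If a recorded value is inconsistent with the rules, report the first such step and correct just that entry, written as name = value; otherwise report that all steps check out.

step 3, x = 6

step 1: x = (27*4 + 3) mod 29 = 24 -> checks out
step 2: x = (27*24 + 3) mod 29 = 13 -> agrees with the printout
step 3: x = (27*13 + 3) mod 29 = 6 -> the recorded entry deviates here
Conclusion: step 3 carries the first error; the entry should be x = 6.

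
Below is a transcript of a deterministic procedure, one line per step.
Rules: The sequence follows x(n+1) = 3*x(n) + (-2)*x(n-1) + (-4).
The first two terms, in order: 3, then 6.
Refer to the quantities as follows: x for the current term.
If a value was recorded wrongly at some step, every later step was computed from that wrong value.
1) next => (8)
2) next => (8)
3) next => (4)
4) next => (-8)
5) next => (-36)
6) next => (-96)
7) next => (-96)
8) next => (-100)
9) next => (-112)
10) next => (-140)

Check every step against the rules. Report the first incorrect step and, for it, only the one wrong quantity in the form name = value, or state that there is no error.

step 7, x = -220

Recomputing the run from the initial state:
step 1: x = 8
step 2: x = 8
step 3: x = 4
step 4: x = -8
step 5: x = -36
step 6: x = -96
step 7: x = -220
step 8: x = -472
step 9: x = -980
step 10: x = -2000
The first disagreement with the transcript is at step 7, where the value should be x = -220.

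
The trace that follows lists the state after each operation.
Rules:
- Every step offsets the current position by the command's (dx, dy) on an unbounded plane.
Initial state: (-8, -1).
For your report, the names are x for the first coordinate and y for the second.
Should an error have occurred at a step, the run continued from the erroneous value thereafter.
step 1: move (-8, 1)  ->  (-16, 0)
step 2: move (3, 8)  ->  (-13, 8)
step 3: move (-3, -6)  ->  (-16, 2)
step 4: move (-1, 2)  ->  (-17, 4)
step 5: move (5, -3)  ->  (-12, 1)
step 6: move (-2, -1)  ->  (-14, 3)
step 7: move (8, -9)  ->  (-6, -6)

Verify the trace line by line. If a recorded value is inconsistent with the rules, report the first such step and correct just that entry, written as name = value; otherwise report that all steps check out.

Step 1: x = -8 + (-8) = -16, y = -1 + (1) = 0 — agrees with the trace.
Step 2: x = -16 + (3) = -13, y = 0 + (8) = 8 — checks out.
Step 3: x = -13 + (-3) = -16, y = 8 + (-6) = 2 — checks out.
Step 4: x = -16 + (-1) = -17, y = 2 + (2) = 4 — consistent with the trace.
Step 5: x = -17 + (5) = -12, y = 4 + (-3) = 1 — confirmed correct.
Step 6: x = -12 + (-2) = -14, y = 1 + (-1) = 0 — the recorded entry deviates here.
First deviation found at step 6; the corrected entry is y = 0.

step 6, y = 0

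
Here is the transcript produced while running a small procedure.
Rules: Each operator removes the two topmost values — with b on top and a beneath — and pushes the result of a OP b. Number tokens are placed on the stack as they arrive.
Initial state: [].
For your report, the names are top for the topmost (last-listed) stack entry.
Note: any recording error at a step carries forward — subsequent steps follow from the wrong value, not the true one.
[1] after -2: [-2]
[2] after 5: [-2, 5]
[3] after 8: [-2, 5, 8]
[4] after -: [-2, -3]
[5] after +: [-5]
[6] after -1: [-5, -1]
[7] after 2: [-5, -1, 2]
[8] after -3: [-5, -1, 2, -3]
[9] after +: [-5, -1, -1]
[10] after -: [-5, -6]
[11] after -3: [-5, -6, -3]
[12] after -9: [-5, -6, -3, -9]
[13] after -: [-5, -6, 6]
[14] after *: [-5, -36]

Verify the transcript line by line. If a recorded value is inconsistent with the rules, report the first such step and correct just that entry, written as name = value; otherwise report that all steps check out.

step 10, top = 0

Recomputing the run from the initial state:
step 1: [-2]
step 2: [-2, 5]
step 3: [-2, 5, 8]
step 4: [-2, -3]
step 5: [-5]
step 6: [-5, -1]
step 7: [-5, -1, 2]
step 8: [-5, -1, 2, -3]
step 9: [-5, -1, -1]
step 10: [-5, 0]
step 11: [-5, 0, -3]
step 12: [-5, 0, -3, -9]
step 13: [-5, 0, 6]
step 14: [-5, 0]
The first disagreement with the transcript is at step 10, where the value should be top = 0.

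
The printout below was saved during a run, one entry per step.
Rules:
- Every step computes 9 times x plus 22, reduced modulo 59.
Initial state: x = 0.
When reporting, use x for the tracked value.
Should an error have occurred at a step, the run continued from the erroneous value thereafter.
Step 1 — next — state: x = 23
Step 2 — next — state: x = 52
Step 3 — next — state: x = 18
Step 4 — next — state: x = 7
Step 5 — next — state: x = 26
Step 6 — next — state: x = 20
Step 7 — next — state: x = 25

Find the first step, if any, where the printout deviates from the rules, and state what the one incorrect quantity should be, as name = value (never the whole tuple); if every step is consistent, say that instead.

step 1, x = 22

Recomputing the run from the initial state:
step 1: x = 22
step 2: x = 43
step 3: x = 55
step 4: x = 45
step 5: x = 14
step 6: x = 30
step 7: x = 56
The first disagreement with the printout is at step 1, where the value should be x = 22.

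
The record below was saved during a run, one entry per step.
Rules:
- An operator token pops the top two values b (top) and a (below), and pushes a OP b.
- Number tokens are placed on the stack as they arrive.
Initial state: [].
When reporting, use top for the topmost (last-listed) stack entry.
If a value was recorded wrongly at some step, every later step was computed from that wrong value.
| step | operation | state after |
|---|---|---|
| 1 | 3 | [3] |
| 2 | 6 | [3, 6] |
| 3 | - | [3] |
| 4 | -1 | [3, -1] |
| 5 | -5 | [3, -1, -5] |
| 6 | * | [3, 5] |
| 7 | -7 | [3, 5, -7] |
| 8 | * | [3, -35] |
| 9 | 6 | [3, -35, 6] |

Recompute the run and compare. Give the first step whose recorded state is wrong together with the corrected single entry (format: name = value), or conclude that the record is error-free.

1. push 3: top = 3 (checks out)
2. push 6: top = 6 (exactly as logged)
3. 3 - 6 = -3 (the record disagrees here)
So the first discrepancy is step 3, where the right value is top = -3.

step 3, top = -3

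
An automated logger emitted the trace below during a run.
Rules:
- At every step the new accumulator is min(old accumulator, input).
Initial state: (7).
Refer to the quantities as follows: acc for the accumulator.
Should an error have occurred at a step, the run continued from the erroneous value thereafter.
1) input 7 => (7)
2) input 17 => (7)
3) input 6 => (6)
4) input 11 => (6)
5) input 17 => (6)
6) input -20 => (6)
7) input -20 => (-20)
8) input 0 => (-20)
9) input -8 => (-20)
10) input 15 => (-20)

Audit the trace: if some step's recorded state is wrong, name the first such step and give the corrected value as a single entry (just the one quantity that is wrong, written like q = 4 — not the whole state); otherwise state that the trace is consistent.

1. acc = min(7, 7) = 7 (no discrepancy)
2. acc = min(7, 17) = 7 (exactly as logged)
3. acc = min(7, 6) = 6 (same as recorded)
4. acc = min(6, 11) = 6 (confirmed correct)
5. acc = min(6, 17) = 6 (confirmed correct)
6. acc = min(6, -20) = -20 (the trace has a different value)
First deviation found at step 6; the corrected entry is acc = -20.

step 6, acc = -20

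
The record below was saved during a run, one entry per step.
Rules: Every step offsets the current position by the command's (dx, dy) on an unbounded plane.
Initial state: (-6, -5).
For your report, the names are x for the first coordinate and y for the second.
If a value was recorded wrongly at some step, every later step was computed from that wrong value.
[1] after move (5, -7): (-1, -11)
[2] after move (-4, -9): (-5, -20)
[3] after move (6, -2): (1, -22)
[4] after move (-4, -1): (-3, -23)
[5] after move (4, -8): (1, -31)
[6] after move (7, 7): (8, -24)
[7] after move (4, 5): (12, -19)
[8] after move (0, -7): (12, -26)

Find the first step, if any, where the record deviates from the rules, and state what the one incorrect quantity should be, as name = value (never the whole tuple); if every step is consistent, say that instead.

step 1, y = -12

Recomputing the run from the initial state:
step 1: x = -1, y = -12
step 2: x = -5, y = -21
step 3: x = 1, y = -23
step 4: x = -3, y = -24
step 5: x = 1, y = -32
step 6: x = 8, y = -25
step 7: x = 12, y = -20
step 8: x = 12, y = -27
The first disagreement with the record is at step 1, where the value should be y = -12.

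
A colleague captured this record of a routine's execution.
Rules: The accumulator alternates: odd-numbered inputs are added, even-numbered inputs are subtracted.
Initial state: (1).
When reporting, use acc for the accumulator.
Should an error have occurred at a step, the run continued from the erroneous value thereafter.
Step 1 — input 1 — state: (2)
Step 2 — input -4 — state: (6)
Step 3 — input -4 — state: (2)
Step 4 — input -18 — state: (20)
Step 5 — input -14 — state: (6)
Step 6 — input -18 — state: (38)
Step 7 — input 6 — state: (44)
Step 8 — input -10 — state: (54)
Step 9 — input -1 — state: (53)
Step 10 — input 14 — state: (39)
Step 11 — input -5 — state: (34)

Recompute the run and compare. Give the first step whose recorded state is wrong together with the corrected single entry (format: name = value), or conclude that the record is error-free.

step 1: acc = 1 + 1 = 2 -> same as recorded
step 2: acc = 2 - -4 = 6 -> no discrepancy
step 3: acc = 6 + -4 = 2 -> consistent with the record
step 4: acc = 2 - -18 = 20 -> confirmed correct
step 5: acc = 20 + -14 = 6 -> consistent with the record
step 6: acc = 6 - -18 = 24 -> the record disagrees here
So the first discrepancy is step 6, where the right value is acc = 24.

step 6, acc = 24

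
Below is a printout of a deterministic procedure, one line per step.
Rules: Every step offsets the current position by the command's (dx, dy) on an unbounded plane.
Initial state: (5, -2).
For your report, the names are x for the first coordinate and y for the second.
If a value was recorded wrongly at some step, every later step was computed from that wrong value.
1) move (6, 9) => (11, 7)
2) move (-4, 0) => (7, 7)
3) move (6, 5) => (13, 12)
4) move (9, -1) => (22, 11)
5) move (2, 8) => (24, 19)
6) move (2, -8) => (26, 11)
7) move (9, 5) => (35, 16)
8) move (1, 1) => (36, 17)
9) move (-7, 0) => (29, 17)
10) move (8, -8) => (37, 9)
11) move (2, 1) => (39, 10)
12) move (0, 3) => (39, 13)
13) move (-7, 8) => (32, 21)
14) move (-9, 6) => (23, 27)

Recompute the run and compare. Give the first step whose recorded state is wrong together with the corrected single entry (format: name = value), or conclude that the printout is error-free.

no error

Recomputing the run from the initial state:
step 1: x = 11, y = 7
step 2: x = 7, y = 7
step 3: x = 13, y = 12
step 4: x = 22, y = 11
step 5: x = 24, y = 19
step 6: x = 26, y = 11
step 7: x = 35, y = 16
step 8: x = 36, y = 17
step 9: x = 29, y = 17
step 10: x = 37, y = 9
step 11: x = 39, y = 10
step 12: x = 39, y = 13
step 13: x = 32, y = 21
step 14: x = 23, y = 27
This matches the printout at every step.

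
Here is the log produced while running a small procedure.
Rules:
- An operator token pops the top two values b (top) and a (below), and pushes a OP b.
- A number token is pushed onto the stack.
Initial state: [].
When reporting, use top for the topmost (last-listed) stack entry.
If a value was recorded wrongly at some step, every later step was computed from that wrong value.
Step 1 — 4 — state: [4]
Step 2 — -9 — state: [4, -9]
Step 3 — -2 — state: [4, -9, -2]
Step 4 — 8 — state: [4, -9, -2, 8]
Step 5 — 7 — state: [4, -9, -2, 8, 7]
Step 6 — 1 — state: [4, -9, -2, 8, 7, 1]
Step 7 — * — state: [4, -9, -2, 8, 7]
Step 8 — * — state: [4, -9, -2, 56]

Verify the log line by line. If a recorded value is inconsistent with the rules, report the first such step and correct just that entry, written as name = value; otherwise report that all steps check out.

no error

1. push 4: top = 4 (agrees with the log)
2. push -9: top = -9 (same as recorded)
3. push -2: top = -2 (checks out)
4. push 8: top = 8 (in agreement)
5. push 7: top = 7 (no discrepancy)
6. push 1: top = 1 (consistent with the log)
7. 7 * 1 = 7 (in agreement)
8. 8 * 7 = 56 (no discrepancy)
All steps check out; nothing to correct.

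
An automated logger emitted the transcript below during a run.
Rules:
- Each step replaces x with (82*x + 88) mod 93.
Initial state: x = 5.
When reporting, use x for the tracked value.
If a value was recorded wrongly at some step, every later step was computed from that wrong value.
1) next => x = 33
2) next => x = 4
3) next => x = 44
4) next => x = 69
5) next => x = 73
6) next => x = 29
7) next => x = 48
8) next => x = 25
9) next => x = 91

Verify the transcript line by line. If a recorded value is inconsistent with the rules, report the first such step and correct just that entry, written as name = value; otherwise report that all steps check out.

Step 1: x = (82*5 + 88) mod 93 = 33 — consistent with the transcript.
Step 2: x = (82*33 + 88) mod 93 = 4 — exactly as logged.
Step 3: x = (82*4 + 88) mod 93 = 44 — in agreement.
Step 4: x = (82*44 + 88) mod 93 = 69 — verified.
Step 5: x = (82*69 + 88) mod 93 = 73 — verified.
Step 6: x = (82*73 + 88) mod 93 = 29 — exactly as logged.
Step 7: x = (82*29 + 88) mod 93 = 48 — checks out.
Step 8: x = (82*48 + 88) mod 93 = 25 — confirmed correct.
Step 9: x = (82*25 + 88) mod 93 = 92 — the transcript has a different value.
The audit stops at step 9: the recorded entry is wrong and should be x = 92.

step 9, x = 92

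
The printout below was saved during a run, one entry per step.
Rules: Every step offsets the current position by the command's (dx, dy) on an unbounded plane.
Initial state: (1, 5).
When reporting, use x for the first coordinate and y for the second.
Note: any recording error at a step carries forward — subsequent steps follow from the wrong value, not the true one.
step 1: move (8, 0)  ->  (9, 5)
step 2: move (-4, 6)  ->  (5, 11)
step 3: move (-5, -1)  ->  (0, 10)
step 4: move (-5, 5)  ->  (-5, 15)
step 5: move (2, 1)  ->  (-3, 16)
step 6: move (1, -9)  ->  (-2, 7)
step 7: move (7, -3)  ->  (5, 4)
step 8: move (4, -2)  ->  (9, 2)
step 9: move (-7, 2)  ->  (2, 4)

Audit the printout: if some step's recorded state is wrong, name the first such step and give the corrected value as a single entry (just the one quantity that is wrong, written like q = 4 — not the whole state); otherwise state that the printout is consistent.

Step 1: x = 1 + (8) = 9, y = 5 + (0) = 5 — in agreement.
Step 2: x = 9 + (-4) = 5, y = 5 + (6) = 11 — confirmed correct.
Step 3: x = 5 + (-5) = 0, y = 11 + (-1) = 10 — confirmed correct.
Step 4: x = 0 + (-5) = -5, y = 10 + (5) = 15 — confirmed correct.
Step 5: x = -5 + (2) = -3, y = 15 + (1) = 16 — same as recorded.
Step 6: x = -3 + (1) = -2, y = 16 + (-9) = 7 — same as recorded.
Step 7: x = -2 + (7) = 5, y = 7 + (-3) = 4 — matches.
Step 8: x = 5 + (4) = 9, y = 4 + (-2) = 2 — checks out.
Step 9: x = 9 + (-7) = 2, y = 2 + (2) = 4 — verified.
No step deviates from the rules.

no error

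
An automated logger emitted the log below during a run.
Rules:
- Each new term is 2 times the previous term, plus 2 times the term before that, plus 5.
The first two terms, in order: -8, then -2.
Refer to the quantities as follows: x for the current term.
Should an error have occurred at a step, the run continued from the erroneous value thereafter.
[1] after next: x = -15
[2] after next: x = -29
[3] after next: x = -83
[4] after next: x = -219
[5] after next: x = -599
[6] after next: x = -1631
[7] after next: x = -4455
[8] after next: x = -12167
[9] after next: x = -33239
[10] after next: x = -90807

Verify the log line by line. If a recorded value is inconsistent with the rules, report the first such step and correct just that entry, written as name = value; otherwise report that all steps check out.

no error

Recomputing the run from the initial state:
step 1: x = -15
step 2: x = -29
step 3: x = -83
step 4: x = -219
step 5: x = -599
step 6: x = -1631
step 7: x = -4455
step 8: x = -12167
step 9: x = -33239
step 10: x = -90807
This matches the log at every step.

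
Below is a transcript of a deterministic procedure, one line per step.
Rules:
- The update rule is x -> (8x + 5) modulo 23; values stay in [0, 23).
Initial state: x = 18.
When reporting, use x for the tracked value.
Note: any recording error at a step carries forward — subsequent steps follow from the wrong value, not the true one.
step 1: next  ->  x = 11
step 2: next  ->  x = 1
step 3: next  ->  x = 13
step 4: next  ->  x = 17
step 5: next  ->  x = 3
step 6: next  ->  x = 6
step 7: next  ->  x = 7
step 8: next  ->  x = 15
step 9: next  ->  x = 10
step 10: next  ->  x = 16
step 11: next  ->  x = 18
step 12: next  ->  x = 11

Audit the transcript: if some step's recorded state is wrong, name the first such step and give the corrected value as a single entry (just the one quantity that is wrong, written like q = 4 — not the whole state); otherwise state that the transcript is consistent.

no error

Recomputing the run from the initial state:
step 1: x = 11
step 2: x = 1
step 3: x = 13
step 4: x = 17
step 5: x = 3
step 6: x = 6
step 7: x = 7
step 8: x = 15
step 9: x = 10
step 10: x = 16
step 11: x = 18
step 12: x = 11
This matches the transcript at every step.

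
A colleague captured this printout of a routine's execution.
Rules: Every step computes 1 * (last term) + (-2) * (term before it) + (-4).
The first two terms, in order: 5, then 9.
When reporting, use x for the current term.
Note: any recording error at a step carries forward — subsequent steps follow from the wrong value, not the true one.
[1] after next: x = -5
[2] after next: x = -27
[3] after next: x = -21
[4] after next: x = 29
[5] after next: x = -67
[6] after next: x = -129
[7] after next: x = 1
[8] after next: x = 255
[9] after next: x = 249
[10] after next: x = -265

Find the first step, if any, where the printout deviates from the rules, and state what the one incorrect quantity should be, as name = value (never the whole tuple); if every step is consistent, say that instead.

step 5, x = 67

1. x = 1*(9) + (-2)*(5) + (-4) = -5 (confirmed correct)
2. x = 1*(-5) + (-2)*(9) + (-4) = -27 (same as recorded)
3. x = 1*(-27) + (-2)*(-5) + (-4) = -21 (no discrepancy)
4. x = 1*(-21) + (-2)*(-27) + (-4) = 29 (exactly as logged)
5. x = 1*(29) + (-2)*(-21) + (-4) = 67 (not what was recorded)
The audit stops at step 5: the recorded entry is wrong and should be x = 67.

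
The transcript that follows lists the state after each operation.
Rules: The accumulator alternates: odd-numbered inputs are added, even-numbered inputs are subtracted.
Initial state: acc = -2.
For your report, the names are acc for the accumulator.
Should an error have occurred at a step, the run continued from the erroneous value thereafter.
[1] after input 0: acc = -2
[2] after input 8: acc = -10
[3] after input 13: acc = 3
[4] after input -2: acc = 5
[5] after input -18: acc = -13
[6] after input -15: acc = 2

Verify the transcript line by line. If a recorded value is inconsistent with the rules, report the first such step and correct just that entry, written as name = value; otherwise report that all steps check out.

no error

Step 1: acc = -2 + 0 = -2 — confirmed correct.
Step 2: acc = -2 - 8 = -10 — consistent with the transcript.
Step 3: acc = -10 + 13 = 3 — agrees with the transcript.
Step 4: acc = 3 - -2 = 5 — same as recorded.
Step 5: acc = 5 + -18 = -13 — in agreement.
Step 6: acc = -13 - -15 = 2 — matches.
Nothing is out of place; the run is error-free.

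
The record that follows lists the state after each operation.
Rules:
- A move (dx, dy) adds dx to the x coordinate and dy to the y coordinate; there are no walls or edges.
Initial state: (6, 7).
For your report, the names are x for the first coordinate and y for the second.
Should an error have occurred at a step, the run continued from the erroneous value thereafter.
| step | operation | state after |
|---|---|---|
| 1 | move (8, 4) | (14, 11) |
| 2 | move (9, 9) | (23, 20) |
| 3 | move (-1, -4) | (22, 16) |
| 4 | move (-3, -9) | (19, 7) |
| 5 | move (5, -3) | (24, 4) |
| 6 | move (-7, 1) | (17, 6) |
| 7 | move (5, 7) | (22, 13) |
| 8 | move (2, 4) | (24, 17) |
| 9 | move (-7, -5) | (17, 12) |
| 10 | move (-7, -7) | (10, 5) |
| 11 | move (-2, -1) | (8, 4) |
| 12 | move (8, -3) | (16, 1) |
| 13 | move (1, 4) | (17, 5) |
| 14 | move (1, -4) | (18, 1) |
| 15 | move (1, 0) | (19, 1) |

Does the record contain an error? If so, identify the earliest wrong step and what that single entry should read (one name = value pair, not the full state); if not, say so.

1. x = 6 + (8) = 14, y = 7 + (4) = 11 (verified)
2. x = 14 + (9) = 23, y = 11 + (9) = 20 (checks out)
3. x = 23 + (-1) = 22, y = 20 + (-4) = 16 (confirmed correct)
4. x = 22 + (-3) = 19, y = 16 + (-9) = 7 (consistent with the record)
5. x = 19 + (5) = 24, y = 7 + (-3) = 4 (matches)
6. x = 24 + (-7) = 17, y = 4 + (1) = 5 (the record has a different value)
First incorrect step: 6; the correct value is y = 5.

step 6, y = 5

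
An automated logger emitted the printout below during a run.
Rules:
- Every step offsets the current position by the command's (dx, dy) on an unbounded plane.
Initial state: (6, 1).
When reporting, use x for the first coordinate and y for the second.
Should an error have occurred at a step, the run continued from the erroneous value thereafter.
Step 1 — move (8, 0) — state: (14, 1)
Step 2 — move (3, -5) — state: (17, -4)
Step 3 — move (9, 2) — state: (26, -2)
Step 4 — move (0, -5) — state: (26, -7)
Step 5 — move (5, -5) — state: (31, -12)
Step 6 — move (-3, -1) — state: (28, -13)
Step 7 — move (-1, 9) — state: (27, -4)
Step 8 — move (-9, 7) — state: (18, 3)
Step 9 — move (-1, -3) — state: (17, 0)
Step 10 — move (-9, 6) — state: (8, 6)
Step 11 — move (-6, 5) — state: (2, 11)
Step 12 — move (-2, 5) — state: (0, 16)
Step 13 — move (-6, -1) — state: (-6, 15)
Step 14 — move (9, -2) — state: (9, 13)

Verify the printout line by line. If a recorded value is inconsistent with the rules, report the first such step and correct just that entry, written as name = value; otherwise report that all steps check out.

step 14, x = 3

step 1: x = 6 + (8) = 14, y = 1 + (0) = 1 -> same as recorded
step 2: x = 14 + (3) = 17, y = 1 + (-5) = -4 -> exactly as logged
step 3: x = 17 + (9) = 26, y = -4 + (2) = -2 -> checks out
step 4: x = 26 + (0) = 26, y = -2 + (-5) = -7 -> confirmed correct
step 5: x = 26 + (5) = 31, y = -7 + (-5) = -12 -> in agreement
step 6: x = 31 + (-3) = 28, y = -12 + (-1) = -13 -> agrees with the printout
step 7: x = 28 + (-1) = 27, y = -13 + (9) = -4 -> in agreement
step 8: x = 27 + (-9) = 18, y = -4 + (7) = 3 -> verified
step 9: x = 18 + (-1) = 17, y = 3 + (-3) = 0 -> same as recorded
step 10: x = 17 + (-9) = 8, y = 0 + (6) = 6 -> confirmed correct
step 11: x = 8 + (-6) = 2, y = 6 + (5) = 11 -> exactly as logged
step 12: x = 2 + (-2) = 0, y = 11 + (5) = 16 -> same as recorded
step 13: x = 0 + (-6) = -6, y = 16 + (-1) = 15 -> in agreement
step 14: x = -6 + (9) = 3, y = 15 + (-2) = 13 -> the printout has a different value
That makes step 14 the first incorrect line — x = 3 is what it should show.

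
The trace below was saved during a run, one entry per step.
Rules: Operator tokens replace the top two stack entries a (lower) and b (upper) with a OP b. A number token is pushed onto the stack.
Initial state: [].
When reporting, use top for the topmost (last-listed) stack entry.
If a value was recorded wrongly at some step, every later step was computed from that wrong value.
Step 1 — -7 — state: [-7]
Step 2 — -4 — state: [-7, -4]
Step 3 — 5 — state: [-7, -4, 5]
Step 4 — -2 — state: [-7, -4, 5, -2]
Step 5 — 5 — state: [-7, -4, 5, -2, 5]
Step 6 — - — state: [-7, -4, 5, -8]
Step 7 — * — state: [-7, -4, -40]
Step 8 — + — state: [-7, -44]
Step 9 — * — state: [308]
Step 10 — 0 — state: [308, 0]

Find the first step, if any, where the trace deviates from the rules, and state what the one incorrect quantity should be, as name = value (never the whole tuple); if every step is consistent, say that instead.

step 6, top = -7

Step 1: push -7: top = -7 — in agreement.
Step 2: push -4: top = -4 — in agreement.
Step 3: push 5: top = 5 — no discrepancy.
Step 4: push -2: top = -2 — matches.
Step 5: push 5: top = 5 — same as recorded.
Step 6: -2 - 5 = -7 — the trace has a different value.
So the first discrepancy is step 6, where the right value is top = -7.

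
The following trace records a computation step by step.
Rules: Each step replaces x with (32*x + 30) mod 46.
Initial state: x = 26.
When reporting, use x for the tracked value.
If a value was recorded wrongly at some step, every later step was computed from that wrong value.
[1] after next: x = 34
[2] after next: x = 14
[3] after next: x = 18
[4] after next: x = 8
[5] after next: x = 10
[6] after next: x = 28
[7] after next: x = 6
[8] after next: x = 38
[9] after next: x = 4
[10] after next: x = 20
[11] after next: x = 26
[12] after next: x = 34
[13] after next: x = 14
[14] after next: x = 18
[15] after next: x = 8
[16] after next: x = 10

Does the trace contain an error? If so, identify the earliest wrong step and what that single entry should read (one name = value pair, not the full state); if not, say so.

1. x = (32*26 + 30) mod 46 = 34 (verified)
2. x = (32*34 + 30) mod 46 = 14 (exactly as logged)
3. x = (32*14 + 30) mod 46 = 18 (matches)
4. x = (32*18 + 30) mod 46 = 8 (same as recorded)
5. x = (32*8 + 30) mod 46 = 10 (matches)
6. x = (32*10 + 30) mod 46 = 28 (consistent with the trace)
7. x = (32*28 + 30) mod 46 = 6 (in agreement)
8. x = (32*6 + 30) mod 46 = 38 (checks out)
9. x = (32*38 + 30) mod 46 = 4 (consistent with the trace)
10. x = (32*4 + 30) mod 46 = 20 (in agreement)
11. x = (32*20 + 30) mod 46 = 26 (no discrepancy)
12. x = (32*26 + 30) mod 46 = 34 (verified)
13. x = (32*34 + 30) mod 46 = 14 (agrees with the trace)
14. x = (32*14 + 30) mod 46 = 18 (checks out)
15. x = (32*18 + 30) mod 46 = 8 (in agreement)
16. x = (32*8 + 30) mod 46 = 10 (matches)
Every step is consistent.

no error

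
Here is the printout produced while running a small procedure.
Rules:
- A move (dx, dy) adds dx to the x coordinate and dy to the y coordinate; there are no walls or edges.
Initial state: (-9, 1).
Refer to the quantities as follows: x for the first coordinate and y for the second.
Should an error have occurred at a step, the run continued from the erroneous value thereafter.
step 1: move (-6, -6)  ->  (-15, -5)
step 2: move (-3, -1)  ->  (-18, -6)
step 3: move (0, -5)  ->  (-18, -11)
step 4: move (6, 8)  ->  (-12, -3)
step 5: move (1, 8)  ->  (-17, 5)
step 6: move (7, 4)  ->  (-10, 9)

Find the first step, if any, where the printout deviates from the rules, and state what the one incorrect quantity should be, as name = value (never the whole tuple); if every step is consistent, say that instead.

step 5, x = -11

Recomputing the run from the initial state:
step 1: x = -15, y = -5
step 2: x = -18, y = -6
step 3: x = -18, y = -11
step 4: x = -12, y = -3
step 5: x = -11, y = 5
step 6: x = -4, y = 9
The first disagreement with the printout is at step 5, where the value should be x = -11.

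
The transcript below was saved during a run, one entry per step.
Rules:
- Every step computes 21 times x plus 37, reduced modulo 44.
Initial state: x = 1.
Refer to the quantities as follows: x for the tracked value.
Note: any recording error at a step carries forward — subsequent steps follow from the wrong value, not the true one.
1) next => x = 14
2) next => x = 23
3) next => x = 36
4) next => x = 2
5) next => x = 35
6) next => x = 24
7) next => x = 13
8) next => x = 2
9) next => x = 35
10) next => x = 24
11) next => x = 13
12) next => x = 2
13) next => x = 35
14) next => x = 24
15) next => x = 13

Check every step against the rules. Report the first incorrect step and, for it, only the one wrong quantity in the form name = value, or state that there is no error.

step 4, x = 1

1. x = (21*1 + 37) mod 44 = 14 (agrees with the transcript)
2. x = (21*14 + 37) mod 44 = 23 (same as recorded)
3. x = (21*23 + 37) mod 44 = 36 (no discrepancy)
4. x = (21*36 + 37) mod 44 = 1 (a discrepancy with the transcript)
That makes step 4 the first incorrect line — x = 1 is what it should show.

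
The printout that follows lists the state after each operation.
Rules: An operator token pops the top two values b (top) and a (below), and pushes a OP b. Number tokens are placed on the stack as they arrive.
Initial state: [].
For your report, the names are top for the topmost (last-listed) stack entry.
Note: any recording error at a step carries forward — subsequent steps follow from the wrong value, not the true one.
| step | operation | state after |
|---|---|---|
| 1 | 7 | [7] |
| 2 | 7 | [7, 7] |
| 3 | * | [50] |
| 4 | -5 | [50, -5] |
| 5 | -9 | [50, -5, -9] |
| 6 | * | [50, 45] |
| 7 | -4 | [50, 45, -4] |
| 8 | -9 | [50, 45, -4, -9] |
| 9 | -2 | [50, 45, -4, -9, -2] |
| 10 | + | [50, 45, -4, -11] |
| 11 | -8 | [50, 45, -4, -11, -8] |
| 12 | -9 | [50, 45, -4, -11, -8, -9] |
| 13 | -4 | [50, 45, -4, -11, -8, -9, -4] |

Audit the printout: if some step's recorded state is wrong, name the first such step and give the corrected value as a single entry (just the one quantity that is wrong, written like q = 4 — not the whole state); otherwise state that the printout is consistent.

step 3, top = 49

step 1: push 7: top = 7 -> matches
step 2: push 7: top = 7 -> in agreement
step 3: 7 * 7 = 49 -> not what was recorded
Step 3 is the first one off; corrected, top = 49.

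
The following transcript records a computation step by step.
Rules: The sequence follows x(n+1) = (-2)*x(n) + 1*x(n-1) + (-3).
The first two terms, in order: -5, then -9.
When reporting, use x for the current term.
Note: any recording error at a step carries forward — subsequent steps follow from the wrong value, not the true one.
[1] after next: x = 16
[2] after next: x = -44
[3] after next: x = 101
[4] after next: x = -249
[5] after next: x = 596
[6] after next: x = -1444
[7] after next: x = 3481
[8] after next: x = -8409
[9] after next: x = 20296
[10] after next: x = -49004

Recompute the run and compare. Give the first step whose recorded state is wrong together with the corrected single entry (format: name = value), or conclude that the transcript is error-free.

step 1, x = 10

Recomputing the run from the initial state:
step 1: x = 10
step 2: x = -32
step 3: x = 71
step 4: x = -177
step 5: x = 422
step 6: x = -1024
step 7: x = 2467
step 8: x = -5961
step 9: x = 14386
step 10: x = -34736
The first disagreement with the transcript is at step 1, where the value should be x = 10.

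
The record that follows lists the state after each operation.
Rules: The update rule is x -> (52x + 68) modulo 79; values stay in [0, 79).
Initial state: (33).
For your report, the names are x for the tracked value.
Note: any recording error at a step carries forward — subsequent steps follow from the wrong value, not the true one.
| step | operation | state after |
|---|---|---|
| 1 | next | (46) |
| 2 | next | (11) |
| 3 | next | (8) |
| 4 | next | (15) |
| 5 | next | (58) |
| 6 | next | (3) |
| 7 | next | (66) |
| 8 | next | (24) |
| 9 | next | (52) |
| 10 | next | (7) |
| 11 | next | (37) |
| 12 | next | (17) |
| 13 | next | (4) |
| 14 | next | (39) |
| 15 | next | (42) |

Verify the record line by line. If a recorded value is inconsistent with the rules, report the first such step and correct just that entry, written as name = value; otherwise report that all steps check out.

step 1: x = (52*33 + 68) mod 79 = 46 -> exactly as logged
step 2: x = (52*46 + 68) mod 79 = 11 -> matches
step 3: x = (52*11 + 68) mod 79 = 8 -> no discrepancy
step 4: x = (52*8 + 68) mod 79 = 10 -> not what was recorded
That makes step 4 the first incorrect line — x = 10 is what it should show.

step 4, x = 10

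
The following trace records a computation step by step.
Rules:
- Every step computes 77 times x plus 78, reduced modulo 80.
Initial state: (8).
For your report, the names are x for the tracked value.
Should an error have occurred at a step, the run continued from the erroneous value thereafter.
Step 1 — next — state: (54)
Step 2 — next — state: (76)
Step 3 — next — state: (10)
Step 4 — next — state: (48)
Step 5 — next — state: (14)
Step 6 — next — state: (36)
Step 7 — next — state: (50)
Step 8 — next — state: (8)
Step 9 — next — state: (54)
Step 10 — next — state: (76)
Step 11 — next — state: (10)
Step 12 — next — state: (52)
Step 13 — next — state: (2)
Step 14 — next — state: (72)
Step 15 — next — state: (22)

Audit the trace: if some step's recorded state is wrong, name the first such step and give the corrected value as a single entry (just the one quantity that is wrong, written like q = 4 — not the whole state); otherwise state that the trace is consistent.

step 12, x = 48

Step 1: x = (77*8 + 78) mod 80 = 54 — checks out.
Step 2: x = (77*54 + 78) mod 80 = 76 — in agreement.
Step 3: x = (77*76 + 78) mod 80 = 10 — exactly as logged.
Step 4: x = (77*10 + 78) mod 80 = 48 — agrees with the trace.
Step 5: x = (77*48 + 78) mod 80 = 14 — agrees with the trace.
Step 6: x = (77*14 + 78) mod 80 = 36 — exactly as logged.
Step 7: x = (77*36 + 78) mod 80 = 50 — exactly as logged.
Step 8: x = (77*50 + 78) mod 80 = 8 — consistent with the trace.
Step 9: x = (77*8 + 78) mod 80 = 54 — matches.
Step 10: x = (77*54 + 78) mod 80 = 76 — matches.
Step 11: x = (77*76 + 78) mod 80 = 10 — no discrepancy.
Step 12: x = (77*10 + 78) mod 80 = 48 — a discrepancy with the trace.
The audit stops at step 12: the recorded entry is wrong and should be x = 48.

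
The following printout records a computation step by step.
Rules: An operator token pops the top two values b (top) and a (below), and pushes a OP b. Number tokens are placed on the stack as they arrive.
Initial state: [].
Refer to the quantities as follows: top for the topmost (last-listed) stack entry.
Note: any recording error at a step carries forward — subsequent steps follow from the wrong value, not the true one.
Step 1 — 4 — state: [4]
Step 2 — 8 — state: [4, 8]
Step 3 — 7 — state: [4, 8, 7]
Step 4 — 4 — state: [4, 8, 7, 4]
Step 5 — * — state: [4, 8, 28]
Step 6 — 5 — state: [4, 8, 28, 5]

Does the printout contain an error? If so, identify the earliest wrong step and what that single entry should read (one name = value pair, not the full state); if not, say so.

no error

1. push 4: top = 4 (in agreement)
2. push 8: top = 8 (checks out)
3. push 7: top = 7 (in agreement)
4. push 4: top = 4 (no discrepancy)
5. 7 * 4 = 28 (same as recorded)
6. push 5: top = 5 (matches)
All entries verified; no error found.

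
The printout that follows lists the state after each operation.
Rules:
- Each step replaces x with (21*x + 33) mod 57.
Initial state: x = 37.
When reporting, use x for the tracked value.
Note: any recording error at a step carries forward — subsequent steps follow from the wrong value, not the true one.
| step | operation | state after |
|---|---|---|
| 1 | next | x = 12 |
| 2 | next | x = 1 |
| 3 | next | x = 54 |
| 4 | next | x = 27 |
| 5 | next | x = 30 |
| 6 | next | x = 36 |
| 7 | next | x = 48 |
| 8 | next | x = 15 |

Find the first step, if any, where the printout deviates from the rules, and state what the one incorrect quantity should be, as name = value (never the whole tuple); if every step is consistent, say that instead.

Recomputing the run from the initial state:
step 1: x = 12
step 2: x = 0
step 3: x = 33
step 4: x = 42
step 5: x = 3
step 6: x = 39
step 7: x = 54
step 8: x = 27
The first disagreement with the printout is at step 2, where the value should be x = 0.

step 2, x = 0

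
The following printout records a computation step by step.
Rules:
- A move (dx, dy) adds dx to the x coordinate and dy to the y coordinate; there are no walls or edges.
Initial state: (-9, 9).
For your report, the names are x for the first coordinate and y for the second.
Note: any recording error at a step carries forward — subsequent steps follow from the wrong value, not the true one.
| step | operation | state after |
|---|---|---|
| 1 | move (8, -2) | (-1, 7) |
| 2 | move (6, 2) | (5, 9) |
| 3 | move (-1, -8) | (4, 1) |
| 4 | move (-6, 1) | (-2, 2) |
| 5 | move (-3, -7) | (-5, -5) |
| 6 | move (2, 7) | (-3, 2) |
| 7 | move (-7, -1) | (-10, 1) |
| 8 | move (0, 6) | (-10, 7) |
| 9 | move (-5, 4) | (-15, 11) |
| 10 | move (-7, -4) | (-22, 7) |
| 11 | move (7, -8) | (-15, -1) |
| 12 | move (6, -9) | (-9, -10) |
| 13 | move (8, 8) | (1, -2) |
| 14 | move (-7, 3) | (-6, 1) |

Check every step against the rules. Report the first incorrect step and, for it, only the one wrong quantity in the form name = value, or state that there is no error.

Recomputing the run from the initial state:
step 1: x = -1, y = 7
step 2: x = 5, y = 9
step 3: x = 4, y = 1
step 4: x = -2, y = 2
step 5: x = -5, y = -5
step 6: x = -3, y = 2
step 7: x = -10, y = 1
step 8: x = -10, y = 7
step 9: x = -15, y = 11
step 10: x = -22, y = 7
step 11: x = -15, y = -1
step 12: x = -9, y = -10
step 13: x = -1, y = -2
step 14: x = -8, y = 1
The first disagreement with the printout is at step 13, where the value should be x = -1.

step 13, x = -1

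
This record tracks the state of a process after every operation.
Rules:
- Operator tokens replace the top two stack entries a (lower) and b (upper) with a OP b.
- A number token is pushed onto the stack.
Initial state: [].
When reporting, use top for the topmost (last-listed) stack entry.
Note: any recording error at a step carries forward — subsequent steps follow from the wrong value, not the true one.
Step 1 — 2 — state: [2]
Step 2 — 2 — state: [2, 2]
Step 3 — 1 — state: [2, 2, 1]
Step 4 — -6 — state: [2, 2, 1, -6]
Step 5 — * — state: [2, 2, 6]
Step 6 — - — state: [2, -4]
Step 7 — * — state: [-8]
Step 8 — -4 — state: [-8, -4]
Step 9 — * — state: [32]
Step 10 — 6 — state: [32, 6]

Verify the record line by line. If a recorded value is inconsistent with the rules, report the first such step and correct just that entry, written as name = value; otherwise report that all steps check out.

step 5, top = -6

1. push 2: top = 2 (confirmed correct)
2. push 2: top = 2 (matches)
3. push 1: top = 1 (same as recorded)
4. push -6: top = -6 (consistent with the record)
5. 1 * -6 = -6 (the recorded entry deviates here)
First incorrect step: 5; the correct value is top = -6.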